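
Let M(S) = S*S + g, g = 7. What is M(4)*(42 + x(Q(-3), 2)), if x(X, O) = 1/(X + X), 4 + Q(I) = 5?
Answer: 1955/2 ≈ 977.50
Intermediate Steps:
Q(I) = 1 (Q(I) = -4 + 5 = 1)
x(X, O) = 1/(2*X)
M(S) = 7 + S**2 (M(S) = S*S + 7 = S**2 + 7 = 7 + S**2)
M(4)*(42 + x(Q(-3), 2)) = (7 + 4**2)*(42 + (1/2)/1) = (7 + 16)*(42 + (1/2)*1) = 23*(42 + 1/2) = 23*(85/2) = 1955/2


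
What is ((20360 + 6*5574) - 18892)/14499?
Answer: 34912/14499 ≈ 2.4079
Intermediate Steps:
((20360 + 6*5574) - 18892)/14499 = ((20360 + 33444) - 18892)*(1/14499) = (53804 - 18892)*(1/14499) = 34912*(1/14499) = 34912/14499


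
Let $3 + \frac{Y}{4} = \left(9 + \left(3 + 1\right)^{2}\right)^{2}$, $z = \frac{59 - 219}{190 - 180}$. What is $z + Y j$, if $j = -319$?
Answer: $-793688$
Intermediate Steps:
$z = -16$ ($z = - \frac{160}{10} = \left(-160\right) \frac{1}{10} = -16$)
$Y = 2488$ ($Y = -12 + 4 \left(9 + \left(3 + 1\right)^{2}\right)^{2} = -12 + 4 \left(9 + 4^{2}\right)^{2} = -12 + 4 \left(9 + 16\right)^{2} = -12 + 4 \cdot 25^{2} = -12 + 4 \cdot 625 = -12 + 2500 = 2488$)
$z + Y j = -16 + 2488 \left(-319\right) = -16 - 793672 = -793688$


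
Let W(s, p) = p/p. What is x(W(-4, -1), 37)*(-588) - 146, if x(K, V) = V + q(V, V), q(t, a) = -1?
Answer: -21314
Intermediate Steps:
W(s, p) = 1
x(K, V) = -1 + V (x(K, V) = V - 1 = -1 + V)
x(W(-4, -1), 37)*(-588) - 146 = (-1 + 37)*(-588) - 146 = 36*(-588) - 146 = -21168 - 146 = -21314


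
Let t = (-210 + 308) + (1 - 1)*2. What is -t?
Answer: -98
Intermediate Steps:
t = 98 (t = 98 + 0*2 = 98 + 0 = 98)
-t = -1*98 = -98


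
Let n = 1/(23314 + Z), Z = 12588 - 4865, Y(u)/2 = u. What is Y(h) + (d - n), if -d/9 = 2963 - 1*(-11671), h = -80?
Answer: -4092725043/31037 ≈ -1.3187e+5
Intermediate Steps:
Y(u) = 2*u
Z = 7723
d = -131706 (d = -9*(2963 - 1*(-11671)) = -9*(2963 + 11671) = -9*14634 = -131706)
n = 1/31037 (n = 1/(23314 + 7723) = 1/31037 ≈ 3.2220e-5)
Y(h) + (d - n) = 2*(-80) + (-131706 - 1*1/31037) = -160 + (-131706 - 1/31037) = -160 - 4087759123/31037 = -4092725043/31037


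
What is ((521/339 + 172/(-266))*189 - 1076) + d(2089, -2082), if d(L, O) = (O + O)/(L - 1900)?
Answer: -125762059/135261 ≈ -929.77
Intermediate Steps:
d(L, O) = 2*O/(-1900 + L) (d(L, O) = (2*O)/(-1900 + L) = 2*O/(-1900 + L))
((521/339 + 172/(-266))*189 - 1076) + d(2089, -2082) = ((521/339 + 172/(-266))*189 - 1076) + 2*(-2082)/(-1900 + 2089) = ((521*(1/339) + 172*(-1/266))*189 - 1076) + 2*(-2082)/189 = ((521/339 - 86/133)*189 - 1076) + 2*(-2082)*(1/189) = ((40139/45087)*189 - 1076) - 1388/63 = (361251/2147 - 1076) - 1388/63 = -1948921/2147 - 1388/63 = -125762059/135261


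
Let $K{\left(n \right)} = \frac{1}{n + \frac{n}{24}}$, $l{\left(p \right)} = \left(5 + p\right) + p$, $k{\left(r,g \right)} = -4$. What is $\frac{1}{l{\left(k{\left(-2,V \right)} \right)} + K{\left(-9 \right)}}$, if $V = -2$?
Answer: $- \frac{75}{233} \approx -0.32189$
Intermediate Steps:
$l{\left(p \right)} = 5 + 2 p$
$K{\left(n \right)} = \frac{24}{25 n}$ ($K{\left(n \right)} = \frac{1}{n + n \frac{1}{24}} = \frac{1}{n + \frac{n}{24}} = \frac{1}{\frac{25}{24} n} = \frac{24}{25 n}$)
$\frac{1}{l{\left(k{\left(-2,V \right)} \right)} + K{\left(-9 \right)}} = \frac{1}{\left(5 + 2 \left(-4\right)\right) + \frac{24}{25 \left(-9\right)}} = \frac{1}{\left(5 - 8\right) + \frac{24}{25} \left(- \frac{1}{9}\right)} = \frac{1}{-3 - \frac{8}{75}} = \frac{1}{- \frac{233}{75}} = - \frac{75}{233}$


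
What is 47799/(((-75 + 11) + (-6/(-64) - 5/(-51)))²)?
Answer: 127309003776/10844098225 ≈ 11.740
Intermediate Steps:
47799/(((-75 + 11) + (-6/(-64) - 5/(-51)))²) = 47799/((-64 + (-6*(-1/64) - 5*(-1/51)))²) = 47799/((-64 + (3/32 + 5/51))²) = 47799/((-64 + 313/1632)²) = 47799/((-104135/1632)²) = 47799/(10844098225/2663424) = 47799*(2663424/10844098225) = 127309003776/10844098225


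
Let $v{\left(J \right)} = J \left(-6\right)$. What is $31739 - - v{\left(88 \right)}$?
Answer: $31211$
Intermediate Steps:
$v{\left(J \right)} = - 6 J$
$31739 - - v{\left(88 \right)} = 31739 - - \left(-6\right) 88 = 31739 - \left(-1\right) \left(-528\right) = 31739 - 528 = 31211$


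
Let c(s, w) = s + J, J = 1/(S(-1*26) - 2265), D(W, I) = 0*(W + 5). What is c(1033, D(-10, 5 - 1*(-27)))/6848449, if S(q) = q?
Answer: 2366602/15689796659 ≈ 0.00015084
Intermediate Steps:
D(W, I) = 0 (D(W, I) = 0*(5 + W) = 0)
J = -1/2291 (J = 1/(-1*26 - 2265) = 1/(-26 - 2265) = 1/(-2291) = -1/2291 ≈ -0.00043649)
c(s, w) = -1/2291 + s (c(s, w) = s - 1/2291 = -1/2291 + s)
c(1033, D(-10, 5 - 1*(-27)))/6848449 = (-1/2291 + 1033)/6848449 = (2366602/2291)*(1/6848449) = 2366602/15689796659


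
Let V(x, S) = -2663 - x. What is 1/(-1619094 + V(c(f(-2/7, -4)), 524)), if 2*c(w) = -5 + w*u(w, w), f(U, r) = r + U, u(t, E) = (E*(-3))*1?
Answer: -98/158929241 ≈ -6.1663e-7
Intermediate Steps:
u(t, E) = -3*E (u(t, E) = -3*E*1 = -3*E)
f(U, r) = U + r
c(w) = -5/2 - 3*w²/2 (c(w) = (-5 + w*(-3*w))/2 = (-5 - 3*w²)/2 = -5/2 - 3*w²/2)
1/(-1619094 + V(c(f(-2/7, -4)), 524)) = 1/(-1619094 + (-2663 - (-5/2 - 3*(-2/7 - 4)²/2))) = 1/(-1619094 + (-2663 - (-5/2 - 3*(-30/7)²/2))) = 1/(-1619094 + (-2663 - (-5/2 - 3/2*900/49))) = 1/(-1619094 + (-2663 - (-5/2 - 1350/49))) = 1/(-1619094 + (-2663 - 1*(-2945/98))) = 1/(-1619094 + (-2663 + 2945/98)) = 1/(-1619094 - 258029/98) = 1/(-158929241/98) = -98/158929241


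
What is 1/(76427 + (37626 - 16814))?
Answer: 1/97239 ≈ 1.0284e-5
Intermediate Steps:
1/(76427 + (37626 - 16814)) = 1/(76427 + 20812) = 1/97239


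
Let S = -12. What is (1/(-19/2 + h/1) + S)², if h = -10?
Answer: 220900/1521 ≈ 145.23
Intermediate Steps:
(1/(-19/2 + h/1) + S)² = (1/(-19/2 - 10/1) - 12)² = (1/(-19*½ - 10*1) - 12)² = (1/(-19/2 - 10) - 12)² = (1/(-39/2) - 12)² = (-2/39 - 12)² = (-470/39)² = 220900/1521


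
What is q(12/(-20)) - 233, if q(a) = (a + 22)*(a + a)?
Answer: -6467/25 ≈ -258.68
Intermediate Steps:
q(a) = 2*a*(22 + a) (q(a) = (22 + a)*(2*a) = 2*a*(22 + a))
q(12/(-20)) - 233 = 2*(12/(-20))*(22 + 12/(-20)) - 233 = 2*(12*(-1/20))*(22 + 12*(-1/20)) - 233 = 2*(-⅗)*(22 - ⅗) - 233 = 2*(-⅗)*(107/5) - 233 = -642/25 - 233 = -6467/25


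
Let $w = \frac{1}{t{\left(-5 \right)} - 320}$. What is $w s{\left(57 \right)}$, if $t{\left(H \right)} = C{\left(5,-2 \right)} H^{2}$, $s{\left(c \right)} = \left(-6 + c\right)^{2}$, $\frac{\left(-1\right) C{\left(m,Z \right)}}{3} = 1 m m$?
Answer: $- \frac{2601}{2195} \approx -1.185$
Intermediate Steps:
$C{\left(m,Z \right)} = - 3 m^{2}$ ($C{\left(m,Z \right)} = - 3 \cdot 1 m m = - 3 m m = - 3 m^{2}$)
$t{\left(H \right)} = - 75 H^{2}$ ($t{\left(H \right)} = - 3 \cdot 5^{2} H^{2} = \left(-3\right) 25 H^{2} = - 75 H^{2}$)
$w = - \frac{1}{2195}$ ($w = \frac{1}{- 75 \left(-5\right)^{2} - 320} = \frac{1}{\left(-75\right) 25 - 320} = \frac{1}{-1875 - 320} = \frac{1}{-2195} = - \frac{1}{2195} \approx -0.00045558$)
$w s{\left(57 \right)} = - \frac{\left(-6 + 57\right)^{2}}{2195} = - \frac{51^{2}}{2195} = \left(- \frac{1}{2195}\right) 2601 = - \frac{2601}{2195}$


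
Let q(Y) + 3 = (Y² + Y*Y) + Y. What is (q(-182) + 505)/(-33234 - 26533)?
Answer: -66568/59767 ≈ -1.1138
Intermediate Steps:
q(Y) = -3 + Y + 2*Y² (q(Y) = -3 + ((Y² + Y*Y) + Y) = -3 + ((Y² + Y²) + Y) = -3 + (2*Y² + Y) = -3 + (Y + 2*Y²) = -3 + Y + 2*Y²)
(q(-182) + 505)/(-33234 - 26533) = ((-3 - 182 + 2*(-182)²) + 505)/(-33234 - 26533) = ((-3 - 182 + 2*33124) + 505)/(-59767) = ((-3 - 182 + 66248) + 505)*(-1/59767) = (66063 + 505)*(-1/59767) = 66568*(-1/59767) = -66568/59767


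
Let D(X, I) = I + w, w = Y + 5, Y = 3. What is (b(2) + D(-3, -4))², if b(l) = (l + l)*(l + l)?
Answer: 400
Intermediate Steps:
b(l) = 4*l² (b(l) = (2*l)*(2*l) = 4*l²)
w = 8 (w = 3 + 5 = 8)
D(X, I) = 8 + I (D(X, I) = I + 8 = 8 + I)
(b(2) + D(-3, -4))² = (4*2² + (8 - 4))² = (4*4 + 4)² = (16 + 4)² = 20² = 400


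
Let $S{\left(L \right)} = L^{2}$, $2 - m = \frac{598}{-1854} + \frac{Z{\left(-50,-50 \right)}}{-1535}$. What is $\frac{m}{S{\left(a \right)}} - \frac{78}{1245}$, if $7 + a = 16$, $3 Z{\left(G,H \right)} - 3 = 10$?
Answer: $- \frac{324708058}{9566459235} \approx -0.033942$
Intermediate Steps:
$Z{\left(G,H \right)} = \frac{13}{3}$ ($Z{\left(G,H \right)} = 1 + \frac{1}{3} \cdot 10 = 1 + \frac{10}{3} = \frac{13}{3}$)
$m = \frac{3308872}{1422945}$ ($m = 2 - \left(\frac{598}{-1854} + \frac{13}{3 \left(-1535\right)}\right) = 2 - \left(598 \left(- \frac{1}{1854}\right) + \frac{13}{3} \left(- \frac{1}{1535}\right)\right) = 2 - \left(- \frac{299}{927} - \frac{13}{4605}\right) = 2 - - \frac{462982}{1422945} = 2 + \frac{462982}{1422945} = \frac{3308872}{1422945} \approx 2.3254$)
$a = 9$ ($a = -7 + 16 = 9$)
$\frac{m}{S{\left(a \right)}} - \frac{78}{1245} = \frac{3308872}{1422945 \cdot 9^{2}} - \frac{78}{1245} = \frac{3308872}{1422945 \cdot 81} - \frac{26}{415} = \frac{3308872}{1422945} \cdot \frac{1}{81} - \frac{26}{415} = \frac{3308872}{115258545} - \frac{26}{415} = - \frac{324708058}{9566459235}$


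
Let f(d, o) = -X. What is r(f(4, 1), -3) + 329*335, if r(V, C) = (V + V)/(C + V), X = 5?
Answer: 440865/4 ≈ 1.1022e+5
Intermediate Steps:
f(d, o) = -5 (f(d, o) = -1*5 = -5)
r(V, C) = 2*V/(C + V) (r(V, C) = (2*V)/(C + V) = 2*V/(C + V))
r(f(4, 1), -3) + 329*335 = 2*(-5)/(-3 - 5) + 329*335 = 2*(-5)/(-8) + 110215 = 2*(-5)*(-⅛) + 110215 = 5/4 + 110215 = 440865/4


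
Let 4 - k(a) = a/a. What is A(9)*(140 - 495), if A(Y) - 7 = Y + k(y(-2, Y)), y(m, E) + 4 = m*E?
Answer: -6745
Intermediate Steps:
y(m, E) = -4 + E*m (y(m, E) = -4 + m*E = -4 + E*m)
k(a) = 3 (k(a) = 4 - a/a = 4 - 1*1 = 4 - 1 = 3)
A(Y) = 10 + Y (A(Y) = 7 + (Y + 3) = 7 + (3 + Y) = 10 + Y)
A(9)*(140 - 495) = (10 + 9)*(140 - 495) = 19*(-355) = -6745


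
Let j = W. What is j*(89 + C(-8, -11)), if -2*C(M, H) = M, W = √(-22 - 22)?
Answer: 186*I*√11 ≈ 616.89*I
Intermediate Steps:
W = 2*I*√11 (W = √(-44) = 2*I*√11 ≈ 6.6332*I)
C(M, H) = -M/2
j = 2*I*√11 ≈ 6.6332*I
j*(89 + C(-8, -11)) = (2*I*√11)*(89 - ½*(-8)) = (2*I*√11)*(89 + 4) = (2*I*√11)*93 = 186*I*√11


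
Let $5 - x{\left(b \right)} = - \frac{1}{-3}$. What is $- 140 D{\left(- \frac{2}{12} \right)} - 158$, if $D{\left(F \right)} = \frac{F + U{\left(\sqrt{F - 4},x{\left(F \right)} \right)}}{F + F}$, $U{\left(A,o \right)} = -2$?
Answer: $-1068$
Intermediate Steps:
$x{\left(b \right)} = \frac{14}{3}$ ($x{\left(b \right)} = 5 - - \frac{1}{-3} = 5 - \left(-1\right) \left(- \frac{1}{3}\right) = 5 - \frac{1}{3} = \frac{14}{3}$)
$D{\left(F \right)} = \frac{-2 + F}{2 F}$ ($D{\left(F \right)} = \frac{F - 2}{F + F} = \frac{-2 + F}{2 F}$)
$- 140 D{\left(- \frac{2}{12} \right)} - 158 = - 140 \frac{-2 - \frac{2}{12}}{2 \left(- \frac{2}{12}\right)} - 158 = - 140 \frac{-2 - \frac{1}{6}}{2 \left(\left(-2\right) \frac{1}{12}\right)} - 158 = - 140 \frac{-2 - \frac{1}{6}}{2 \left(- \frac{1}{6}\right)} - 158 = - 140 \cdot \frac{1}{2} \left(-6\right) \left(- \frac{13}{6}\right) - 158 = \left(-140\right) \frac{13}{2} - 158 = -910 - 158 = -1068$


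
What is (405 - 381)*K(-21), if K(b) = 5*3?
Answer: 360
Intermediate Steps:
K(b) = 15
(405 - 381)*K(-21) = (405 - 381)*15 = 24*15 = 360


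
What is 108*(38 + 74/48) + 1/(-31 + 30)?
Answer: 8539/2 ≈ 4269.5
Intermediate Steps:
108*(38 + 74/48) + 1/(-31 + 30) = 108*(38 + 74*(1/48)) + 1/(-1) = 108*(38 + 37/24) - 1 = 108*(949/24) - 1 = 8541/2 - 1 = 8539/2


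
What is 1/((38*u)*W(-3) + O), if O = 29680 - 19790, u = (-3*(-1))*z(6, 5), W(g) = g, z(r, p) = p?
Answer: 1/8180 ≈ 0.00012225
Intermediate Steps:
u = 15 (u = -3*(-1)*5 = 3*5 = 15)
O = 9890
1/((38*u)*W(-3) + O) = 1/((38*15)*(-3) + 9890) = 1/(570*(-3) + 9890) = 1/(-1710 + 9890) = 1/8180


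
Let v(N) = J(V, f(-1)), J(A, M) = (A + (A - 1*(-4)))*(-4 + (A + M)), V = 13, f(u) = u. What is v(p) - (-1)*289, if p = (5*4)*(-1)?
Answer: 529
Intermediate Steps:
J(A, M) = (4 + 2*A)*(-4 + A + M) (J(A, M) = (A + (A + 4))*(-4 + A + M) = (A + (4 + A))*(-4 + A + M) = (4 + 2*A)*(-4 + A + M))
p = -20 (p = 20*(-1) = -20)
v(N) = 240 (v(N) = -16 - 4*13 + 2*13² + 4*(-1) + 2*13*(-1) = -16 - 52 + 2*169 - 4 - 26 = -16 - 52 + 338 - 4 - 26 = 240)
v(p) - (-1)*289 = 240 - (-1)*289 = 240 - 1*(-289) = 240 + 289 = 529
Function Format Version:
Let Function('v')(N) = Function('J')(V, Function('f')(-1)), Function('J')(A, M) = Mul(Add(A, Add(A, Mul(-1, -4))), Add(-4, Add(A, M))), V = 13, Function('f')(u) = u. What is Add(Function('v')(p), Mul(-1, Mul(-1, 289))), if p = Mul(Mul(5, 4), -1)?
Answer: 529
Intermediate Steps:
Function('J')(A, M) = Mul(Add(4, Mul(2, A)), Add(-4, A, M)) (Function('J')(A, M) = Mul(Add(A, Add(A, 4)), Add(-4, A, M)) = Mul(Add(A, Add(4, A)), Add(-4, A, M)) = Mul(Add(4, Mul(2, A)), Add(-4, A, M)))
p = -20 (p = Mul(20, -1) = -20)
Function('v')(N) = 240 (Function('v')(N) = Add(-16, Mul(-4, 13), Mul(2, Pow(13, 2)), Mul(4, -1), Mul(2, 13, -1)) = Add(-16, -52, Mul(2, 169), -4, -26) = Add(-16, -52, 338, -4, -26) = 240)
Add(Function('v')(p), Mul(-1, Mul(-1, 289))) = Add(240, Mul(-1, Mul(-1, 289))) = Add(240, Mul(-1, -289)) = Add(240, 289) = 529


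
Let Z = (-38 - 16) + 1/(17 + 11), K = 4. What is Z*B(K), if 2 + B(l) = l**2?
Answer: -1511/2 ≈ -755.50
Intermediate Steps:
B(l) = -2 + l**2
Z = -1511/28 (Z = -54 + 1/28 = -1511/28 ≈ -53.964)
Z*B(K) = -1511*(-2 + 4**2)/28 = -1511*(-2 + 16)/28 = -1511/28*14 = -1511/2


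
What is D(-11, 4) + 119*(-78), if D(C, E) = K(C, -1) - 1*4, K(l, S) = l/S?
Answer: -9275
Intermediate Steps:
D(C, E) = -4 - C (D(C, E) = C/(-1) - 1*4 = C*(-1) - 4 = -C - 4 = -4 - C)
D(-11, 4) + 119*(-78) = (-4 - 1*(-11)) + 119*(-78) = (-4 + 11) - 9282 = 7 - 9282 = -9275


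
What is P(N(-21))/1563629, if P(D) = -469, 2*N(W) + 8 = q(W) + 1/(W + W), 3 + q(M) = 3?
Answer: -469/1563629 ≈ -0.00029994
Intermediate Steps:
q(M) = 0 (q(M) = -3 + 3 = 0)
N(W) = -4 + 1/(4*W) (N(W) = -4 + (0 + 1/(W + W))/2 = -4 + (0 + 1/(2*W))/2 = -4 + (1/(2*W))/2 = -4 + 1/(4*W))
P(N(-21))/1563629 = -469/1563629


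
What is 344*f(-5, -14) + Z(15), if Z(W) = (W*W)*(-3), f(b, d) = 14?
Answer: 4141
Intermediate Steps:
Z(W) = -3*W² (Z(W) = W²*(-3) = -3*W²)
344*f(-5, -14) + Z(15) = 344*14 - 3*15² = 4816 - 3*225 = 4816 - 675 = 4141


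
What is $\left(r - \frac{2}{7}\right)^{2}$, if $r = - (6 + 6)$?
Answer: $\frac{7396}{49} \approx 150.94$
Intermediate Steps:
$r = -12$ ($r = \left(-1\right) 12 = -12$)
$\left(r - \frac{2}{7}\right)^{2} = \left(-12 - \frac{2}{7}\right)^{2} = \left(- \frac{86}{7}\right)^{2} = \frac{7396}{49}$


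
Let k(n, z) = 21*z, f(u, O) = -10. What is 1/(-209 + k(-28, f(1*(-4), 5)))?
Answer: -1/419 ≈ -0.0023866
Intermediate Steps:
1/(-209 + k(-28, f(1*(-4), 5))) = 1/(-209 + 21*(-10)) = 1/(-209 - 210) = 1/(-419) = -1/419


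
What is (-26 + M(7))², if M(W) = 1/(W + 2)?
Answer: 54289/81 ≈ 670.23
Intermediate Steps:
M(W) = 1/(2 + W)
(-26 + M(7))² = (-26 + 1/(2 + 7))² = (-26 + 1/9)² = (-26 + ⅑)² = (-233/9)² = 54289/81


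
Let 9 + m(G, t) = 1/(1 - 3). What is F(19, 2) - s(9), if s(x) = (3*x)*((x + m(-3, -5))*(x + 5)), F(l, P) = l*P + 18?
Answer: 245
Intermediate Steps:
m(G, t) = -19/2 (m(G, t) = -9 + 1/(1 - 3) = -9 + 1/(-2) = -9 - 1/2 = -19/2)
F(l, P) = 18 + P*l (F(l, P) = P*l + 18 = 18 + P*l)
s(x) = 3*x*(5 + x)*(-19/2 + x) (s(x) = (3*x)*((x - 19/2)*(x + 5)) = (3*x)*((-19/2 + x)*(5 + x)) = (3*x)*((5 + x)*(-19/2 + x)) = 3*x*(5 + x)*(-19/2 + x))
F(19, 2) - s(9) = (18 + 2*19) - 3*9*(-95 - 9*9 + 2*9**2)/2 = (18 + 38) - 3*9*(-95 - 81 + 2*81)/2 = 56 - 3*9*(-95 - 81 + 162)/2 = 56 - 3*9*(-14)/2 = 56 - 1*(-189) = 56 + 189 = 245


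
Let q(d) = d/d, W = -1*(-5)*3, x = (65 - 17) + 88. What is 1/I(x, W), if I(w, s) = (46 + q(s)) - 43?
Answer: ¼ ≈ 0.25000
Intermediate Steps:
x = 136 (x = 48 + 88 = 136)
W = 15 (W = 5*3 = 15)
q(d) = 1
I(w, s) = 4 (I(w, s) = (46 + 1) - 43 = 47 - 43 = 4)
1/I(x, W) = 1/4 = ¼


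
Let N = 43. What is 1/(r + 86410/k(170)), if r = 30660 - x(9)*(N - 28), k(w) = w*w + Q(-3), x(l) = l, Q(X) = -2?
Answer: 14449/441098930 ≈ 3.2757e-5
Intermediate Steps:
k(w) = -2 + w² (k(w) = w*w - 2 = w² - 2 = -2 + w²)
r = 30525 (r = 30660 - 9*(43 - 28) = 30660 - 9*15 = 30660 - 1*135 = 30660 - 135 = 30525)
1/(r + 86410/k(170)) = 1/(30525 + 86410/(-2 + 170²)) = 1/(30525 + 86410/(-2 + 28900)) = 1/(30525 + 86410/28898) = 1/(30525 + 86410*(1/28898)) = 1/(30525 + 43205/14449) = 1/(441098930/14449) = 14449/441098930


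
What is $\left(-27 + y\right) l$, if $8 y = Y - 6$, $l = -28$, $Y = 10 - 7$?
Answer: $\frac{1533}{2} \approx 766.5$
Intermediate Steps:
$Y = 3$
$y = - \frac{3}{8}$ ($y = \frac{3 - 6}{8} = \frac{1}{8} \left(-3\right) = - \frac{3}{8} \approx -0.375$)
$\left(-27 + y\right) l = \left(-27 - \frac{3}{8}\right) \left(-28\right) = \left(- \frac{219}{8}\right) \left(-28\right) = \frac{1533}{2}$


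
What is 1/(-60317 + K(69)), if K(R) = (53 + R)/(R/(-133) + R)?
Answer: -4554/274675505 ≈ -1.6580e-5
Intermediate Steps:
K(R) = 133*(53 + R)/(132*R) (K(R) = (53 + R)/(R*(-1/133) + R) = (53 + R)/(-R/133 + R) = (53 + R)/((132*R/133)) = (53 + R)*(133/(132*R)) = 133*(53 + R)/(132*R))
1/(-60317 + K(69)) = 1/(-60317 + (133/132)*(53 + 69)/69) = 1/(-60317 + (133/132)*(1/69)*122) = 1/(-60317 + 8113/4554) = 1/(-274675505/4554) = -4554/274675505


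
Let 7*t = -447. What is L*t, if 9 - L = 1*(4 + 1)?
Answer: -1788/7 ≈ -255.43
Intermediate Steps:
t = -447/7 (t = (1/7)*(-447) = -447/7 ≈ -63.857)
L = 4 (L = 9 - (4 + 1) = 9 - 5 = 4)
L*t = 4*(-447/7) = -1788/7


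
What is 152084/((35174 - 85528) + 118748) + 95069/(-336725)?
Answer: 22354167857/11514984825 ≈ 1.9413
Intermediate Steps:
152084/((35174 - 85528) + 118748) + 95069/(-336725) = 152084/(-50354 + 118748) + 95069*(-1/336725) = 152084/68394 - 95069/336725 = 152084*(1/68394) - 95069/336725 = 76042/34197 - 95069/336725 = 22354167857/11514984825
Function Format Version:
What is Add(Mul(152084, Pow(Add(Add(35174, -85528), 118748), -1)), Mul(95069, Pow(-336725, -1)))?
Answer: Rational(22354167857, 11514984825) ≈ 1.9413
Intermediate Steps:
Add(Mul(152084, Pow(Add(Add(35174, -85528), 118748), -1)), Mul(95069, Pow(-336725, -1))) = Add(Mul(152084, Pow(Add(-50354, 118748), -1)), Mul(95069, Rational(-1, 336725))) = Add(Mul(152084, Pow(68394, -1)), Rational(-95069, 336725)) = Add(Mul(152084, Rational(1, 68394)), Rational(-95069, 336725)) = Add(Rational(76042, 34197), Rational(-95069, 336725)) = Rational(22354167857, 11514984825)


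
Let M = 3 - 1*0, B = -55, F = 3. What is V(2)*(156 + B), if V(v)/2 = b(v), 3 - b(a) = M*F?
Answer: -1212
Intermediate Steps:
M = 3 (M = 3 + 0 = 3)
b(a) = -6 (b(a) = 3 - 3*3 = 3 - 1*9 = 3 - 9 = -6)
V(v) = -12 (V(v) = 2*(-6) = -12)
V(2)*(156 + B) = -12*(156 - 55) = -12*101 = -1212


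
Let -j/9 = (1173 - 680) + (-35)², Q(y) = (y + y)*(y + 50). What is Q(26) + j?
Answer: -11510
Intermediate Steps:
Q(y) = 2*y*(50 + y) (Q(y) = (2*y)*(50 + y) = 2*y*(50 + y))
j = -15462 (j = -9*((1173 - 680) + (-35)²) = -9*(493 + 1225) = -9*1718 = -15462)
Q(26) + j = 2*26*(50 + 26) - 15462 = 2*26*76 - 15462 = 3952 - 15462 = -11510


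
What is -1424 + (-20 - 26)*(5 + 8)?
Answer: -2022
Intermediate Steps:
-1424 + (-20 - 26)*(5 + 8) = -1424 - 46*13 = -1424 - 598 = -2022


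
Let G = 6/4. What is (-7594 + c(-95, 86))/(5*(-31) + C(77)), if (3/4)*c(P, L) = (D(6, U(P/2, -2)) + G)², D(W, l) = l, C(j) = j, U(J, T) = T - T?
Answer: 7591/78 ≈ 97.321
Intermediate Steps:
U(J, T) = 0
G = 3/2 (G = 6*(¼) = 3/2 ≈ 1.5000)
c(P, L) = 3 (c(P, L) = 4*(0 + 3/2)²/3 = 4*(3/2)²/3 = (4/3)*(9/4) = 3)
(-7594 + c(-95, 86))/(5*(-31) + C(77)) = (-7594 + 3)/(5*(-31) + 77) = -7591/(-155 + 77) = -7591/(-78) = -7591*(-1/78) = 7591/78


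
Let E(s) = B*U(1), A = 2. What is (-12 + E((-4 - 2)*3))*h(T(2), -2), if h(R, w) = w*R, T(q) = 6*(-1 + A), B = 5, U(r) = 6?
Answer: -216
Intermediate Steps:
T(q) = 6 (T(q) = 6*(-1 + 2) = 6*1 = 6)
E(s) = 30 (E(s) = 5*6 = 30)
h(R, w) = R*w
(-12 + E((-4 - 2)*3))*h(T(2), -2) = (-12 + 30)*(6*(-2)) = 18*(-12) = -216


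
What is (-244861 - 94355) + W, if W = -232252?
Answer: -571468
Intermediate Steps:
(-244861 - 94355) + W = (-244861 - 94355) - 232252 = -339216 - 232252 = -571468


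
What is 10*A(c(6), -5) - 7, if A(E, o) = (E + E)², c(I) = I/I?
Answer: 33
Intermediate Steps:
c(I) = 1
A(E, o) = 4*E² (A(E, o) = (2*E)² = 4*E²)
10*A(c(6), -5) - 7 = 10*(4*1²) - 7 = 10*(4*1) - 7 = 10*4 - 7 = 40 - 7 = 33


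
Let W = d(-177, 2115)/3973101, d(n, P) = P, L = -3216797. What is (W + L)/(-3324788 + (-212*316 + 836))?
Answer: 2130109895897/2245427166224 ≈ 0.94864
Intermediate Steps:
W = 705/1324367 (W = 2115/3973101 = 2115*(1/3973101) = 705/1324367 ≈ 0.00053233)
(W + L)/(-3324788 + (-212*316 + 836)) = (705/1324367 - 3216797)/(-3324788 + (-212*316 + 836)) = -4260219791794/(1324367*(-3324788 + (-66992 + 836))) = -4260219791794/(1324367*(-3324788 - 66156)) = -4260219791794/1324367/(-3390944) = -4260219791794/1324367*(-1/3390944) = 2130109895897/2245427166224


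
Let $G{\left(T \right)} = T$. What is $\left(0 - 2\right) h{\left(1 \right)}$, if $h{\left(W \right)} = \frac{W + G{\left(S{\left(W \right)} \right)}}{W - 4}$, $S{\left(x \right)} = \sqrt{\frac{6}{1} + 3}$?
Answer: $\frac{8}{3} \approx 2.6667$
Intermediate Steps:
$S{\left(x \right)} = 3$ ($S{\left(x \right)} = \sqrt{6 \cdot 1 + 3} = \sqrt{6 + 3} = \sqrt{9} = 3$)
$h{\left(W \right)} = \frac{3 + W}{-4 + W}$ ($h{\left(W \right)} = \frac{W + 3}{W - 4} = \frac{3 + W}{-4 + W}$)
$\left(0 - 2\right) h{\left(1 \right)} = \left(0 - 2\right) \frac{3 + 1}{-4 + 1} = - 2 \frac{1}{-3} \cdot 4 = - 2 \left(\left(- \frac{1}{3}\right) 4\right) = \left(-2\right) \left(- \frac{4}{3}\right) = \frac{8}{3}$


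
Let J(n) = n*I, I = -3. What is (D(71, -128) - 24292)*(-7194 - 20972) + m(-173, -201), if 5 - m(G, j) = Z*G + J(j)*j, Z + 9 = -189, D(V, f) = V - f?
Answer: 678690392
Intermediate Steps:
J(n) = -3*n (J(n) = n*(-3) = -3*n)
Z = -198 (Z = -9 - 189 = -198)
m(G, j) = 5 + 3*j² + 198*G (m(G, j) = 5 - (-198*G + (-3*j)*j) = 5 - (-198*G - 3*j²) = 5 + (3*j² + 198*G) = 5 + 3*j² + 198*G)
(D(71, -128) - 24292)*(-7194 - 20972) + m(-173, -201) = ((71 - 1*(-128)) - 24292)*(-7194 - 20972) + (5 + 3*(-201)² + 198*(-173)) = ((71 + 128) - 24292)*(-28166) + (5 + 3*40401 - 34254) = (199 - 24292)*(-28166) + (5 + 121203 - 34254) = -24093*(-28166) + 86954 = 678603438 + 86954 = 678690392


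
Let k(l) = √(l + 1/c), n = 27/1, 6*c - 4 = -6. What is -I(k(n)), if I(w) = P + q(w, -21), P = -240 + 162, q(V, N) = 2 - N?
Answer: 55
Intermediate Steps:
c = -⅓ (c = ⅔ + (⅙)*(-6) = ⅔ - 1 = -⅓ ≈ -0.33333)
P = -78
n = 27 (n = 27*1 = 27)
k(l) = √(-3 + l) (k(l) = √(l + 1/(-⅓)) = √(l - 3) = √(-3 + l))
I(w) = -55 (I(w) = -78 + (2 - 1*(-21)) = -78 + (2 + 21) = -78 + 23 = -55)
-I(k(n)) = -1*(-55) = 55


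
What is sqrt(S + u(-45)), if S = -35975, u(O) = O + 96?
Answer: 2*I*sqrt(8981) ≈ 189.54*I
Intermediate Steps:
u(O) = 96 + O
sqrt(S + u(-45)) = sqrt(-35975 + (96 - 45)) = sqrt(-35975 + 51) = sqrt(-35924) = 2*I*sqrt(8981)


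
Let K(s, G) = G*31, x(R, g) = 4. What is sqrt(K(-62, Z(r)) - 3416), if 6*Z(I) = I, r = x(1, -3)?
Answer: I*sqrt(30558)/3 ≈ 58.269*I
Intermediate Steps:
r = 4
Z(I) = I/6
K(s, G) = 31*G
sqrt(K(-62, Z(r)) - 3416) = sqrt(31*((1/6)*4) - 3416) = sqrt(31*(2/3) - 3416) = sqrt(62/3 - 3416) = sqrt(-10186/3) = I*sqrt(30558)/3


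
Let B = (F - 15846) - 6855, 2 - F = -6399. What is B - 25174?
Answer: -41474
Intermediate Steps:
F = 6401 (F = 2 - 1*(-6399) = 2 + 6399 = 6401)
B = -16300 (B = (6401 - 15846) - 6855 = -9445 - 6855 = -16300)
B - 25174 = -16300 - 25174 = -41474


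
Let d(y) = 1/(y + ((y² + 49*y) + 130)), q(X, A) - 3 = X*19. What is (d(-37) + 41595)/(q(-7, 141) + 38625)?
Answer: 14599844/13511745 ≈ 1.0805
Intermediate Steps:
q(X, A) = 3 + 19*X (q(X, A) = 3 + X*19 = 3 + 19*X)
d(y) = 1/(130 + y² + 50*y) (d(y) = 1/(y + (130 + y² + 49*y)) = 1/(130 + y² + 50*y))
(d(-37) + 41595)/(q(-7, 141) + 38625) = (1/(130 + (-37)² + 50*(-37)) + 41595)/((3 + 19*(-7)) + 38625) = (1/(130 + 1369 - 1850) + 41595)/((3 - 133) + 38625) = (1/(-351) + 41595)/(-130 + 38625) = (-1/351 + 41595)/38495 = (14599844/351)*(1/38495) = 14599844/13511745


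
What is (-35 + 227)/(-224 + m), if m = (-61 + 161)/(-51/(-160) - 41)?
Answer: -39054/46063 ≈ -0.84784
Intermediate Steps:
m = -16000/6509 (m = 100/(-51*(-1/160) - 41) = 100/(51/160 - 41) = 100/(-6509/160) = 100*(-160/6509) = -16000/6509 ≈ -2.4581)
(-35 + 227)/(-224 + m) = (-35 + 227)/(-224 - 16000/6509) = 192/(-1474016/6509) = 192*(-6509/1474016) = -39054/46063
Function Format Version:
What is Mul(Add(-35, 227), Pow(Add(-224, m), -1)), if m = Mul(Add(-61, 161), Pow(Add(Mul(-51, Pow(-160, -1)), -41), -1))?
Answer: Rational(-39054, 46063) ≈ -0.84784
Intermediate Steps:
m = Rational(-16000, 6509) (m = Mul(100, Pow(Add(Mul(-51, Rational(-1, 160)), -41), -1)) = Mul(100, Pow(Add(Rational(51, 160), -41), -1)) = Mul(100, Pow(Rational(-6509, 160), -1)) = Mul(100, Rational(-160, 6509)) = Rational(-16000, 6509) ≈ -2.4581)
Mul(Add(-35, 227), Pow(Add(-224, m), -1)) = Mul(Add(-35, 227), Pow(Add(-224, Rational(-16000, 6509)), -1)) = Mul(192, Pow(Rational(-1474016, 6509), -1)) = Mul(192, Rational(-6509, 1474016)) = Rational(-39054, 46063)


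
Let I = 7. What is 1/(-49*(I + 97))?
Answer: -1/5096 ≈ -0.00019623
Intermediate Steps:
1/(-49*(I + 97)) = 1/(-49*(7 + 97)) = 1/(-49*104) = 1/(-5096) = -1/5096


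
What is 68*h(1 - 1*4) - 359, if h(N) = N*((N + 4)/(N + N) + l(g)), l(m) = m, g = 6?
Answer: -1549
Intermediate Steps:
h(N) = N*(6 + (4 + N)/(2*N)) (h(N) = N*((N + 4)/(N + N) + 6) = N*((4 + N)/((2*N)) + 6) = N*((4 + N)*(1/(2*N)) + 6) = N*((4 + N)/(2*N) + 6) = N*(6 + (4 + N)/(2*N)))
68*h(1 - 1*4) - 359 = 68*(2 + 13*(1 - 1*4)/2) - 359 = 68*(2 + 13*(1 - 4)/2) - 359 = 68*(2 + (13/2)*(-3)) - 359 = 68*(2 - 39/2) - 359 = 68*(-35/2) - 359 = -1190 - 359 = -1549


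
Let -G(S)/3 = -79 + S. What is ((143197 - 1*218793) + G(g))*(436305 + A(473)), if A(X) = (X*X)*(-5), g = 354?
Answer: 52145105140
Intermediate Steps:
G(S) = 237 - 3*S (G(S) = -3*(-79 + S) = 237 - 3*S)
A(X) = -5*X² (A(X) = X²*(-5) = -5*X²)
((143197 - 1*218793) + G(g))*(436305 + A(473)) = ((143197 - 1*218793) + (237 - 3*354))*(436305 - 5*473²) = ((143197 - 218793) + (237 - 1062))*(436305 - 5*223729) = (-75596 - 825)*(436305 - 1118645) = -76421*(-682340) = 52145105140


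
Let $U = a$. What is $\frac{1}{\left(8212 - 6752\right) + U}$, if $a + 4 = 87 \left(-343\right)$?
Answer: $- \frac{1}{28385} \approx -3.523 \cdot 10^{-5}$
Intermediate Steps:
$a = -29845$ ($a = -4 + 87 \left(-343\right) = -4 - 29841 = -29845$)
$U = -29845$
$\frac{1}{\left(8212 - 6752\right) + U} = \frac{1}{\left(8212 - 6752\right) - 29845} = \frac{1}{1460 - 29845} = \frac{1}{-28385} = - \frac{1}{28385}$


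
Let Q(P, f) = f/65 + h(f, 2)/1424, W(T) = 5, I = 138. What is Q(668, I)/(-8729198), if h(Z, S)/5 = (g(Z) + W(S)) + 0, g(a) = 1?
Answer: -99231/403987283440 ≈ -2.4563e-7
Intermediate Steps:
h(Z, S) = 30 (h(Z, S) = 5*((1 + 5) + 0) = 5*(6 + 0) = 5*6 = 30)
Q(P, f) = 15/712 + f/65 (Q(P, f) = f/65 + 30/1424 = f*(1/65) + 30*(1/1424) = f/65 + 15/712 = 15/712 + f/65)
Q(668, I)/(-8729198) = (15/712 + (1/65)*138)/(-8729198) = (15/712 + 138/65)*(-1/8729198) = (99231/46280)*(-1/8729198) = -99231/403987283440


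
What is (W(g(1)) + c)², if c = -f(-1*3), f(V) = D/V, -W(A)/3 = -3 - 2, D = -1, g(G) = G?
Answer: 1936/9 ≈ 215.11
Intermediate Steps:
W(A) = 15 (W(A) = -3*(-3 - 2) = -3*(-5) = 15)
f(V) = -1/V
c = -⅓ (c = -(-1)/((-1*3)) = -(-1)/(-3) = -(-1)*(-1)/3 = -1*⅓ = -⅓ ≈ -0.33333)
(W(g(1)) + c)² = (15 - ⅓)² = (44/3)² = 1936/9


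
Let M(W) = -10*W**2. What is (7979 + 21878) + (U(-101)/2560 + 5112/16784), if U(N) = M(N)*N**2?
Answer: -101141360649/268544 ≈ -3.7663e+5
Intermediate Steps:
U(N) = -10*N**4 (U(N) = (-10*N**2)*N**2 = -10*N**4)
(7979 + 21878) + (U(-101)/2560 + 5112/16784) = (7979 + 21878) + (-10*(-101)**4/2560 + 5112/16784) = 29857 + (-10*104060401*(1/2560) + 5112*(1/16784)) = 29857 + (-1040604010*1/2560 + 639/2098) = 29857 + (-104060401/256 + 639/2098) = 29857 - 109159278857/268544 = -101141360649/268544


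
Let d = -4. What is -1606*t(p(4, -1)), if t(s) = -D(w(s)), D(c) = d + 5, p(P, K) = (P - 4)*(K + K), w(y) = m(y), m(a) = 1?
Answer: 1606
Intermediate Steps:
w(y) = 1
p(P, K) = 2*K*(-4 + P) (p(P, K) = (-4 + P)*(2*K) = 2*K*(-4 + P))
D(c) = 1 (D(c) = -4 + 5 = 1)
t(s) = -1 (t(s) = -1*1 = -1)
-1606*t(p(4, -1)) = -1606*(-1) = 1606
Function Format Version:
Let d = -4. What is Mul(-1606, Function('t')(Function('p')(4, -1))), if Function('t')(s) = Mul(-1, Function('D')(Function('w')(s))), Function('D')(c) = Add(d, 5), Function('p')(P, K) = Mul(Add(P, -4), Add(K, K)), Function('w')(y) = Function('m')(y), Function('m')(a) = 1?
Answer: 1606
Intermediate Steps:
Function('w')(y) = 1
Function('p')(P, K) = Mul(2, K, Add(-4, P)) (Function('p')(P, K) = Mul(Add(-4, P), Mul(2, K)) = Mul(2, K, Add(-4, P)))
Function('D')(c) = 1 (Function('D')(c) = Add(-4, 5) = 1)
Function('t')(s) = -1 (Function('t')(s) = Mul(-1, 1) = -1)
Mul(-1606, Function('t')(Function('p')(4, -1))) = Mul(-1606, -1) = 1606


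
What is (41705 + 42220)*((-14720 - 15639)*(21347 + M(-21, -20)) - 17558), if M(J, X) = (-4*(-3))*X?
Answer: -53779557191175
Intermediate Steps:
M(J, X) = 12*X
(41705 + 42220)*((-14720 - 15639)*(21347 + M(-21, -20)) - 17558) = (41705 + 42220)*((-14720 - 15639)*(21347 + 12*(-20)) - 17558) = 83925*(-30359*(21347 - 240) - 17558) = 83925*(-30359*21107 - 17558) = 83925*(-640787413 - 17558) = 83925*(-640804971) = -53779557191175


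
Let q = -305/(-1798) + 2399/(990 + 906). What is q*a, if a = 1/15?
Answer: 2445841/25567560 ≈ 0.095662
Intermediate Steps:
a = 1/15 ≈ 0.066667
q = 2445841/1704504 (q = -305*(-1/1798) + 2399/1896 = 305/1798 + 2399*(1/1896) = 305/1798 + 2399/1896 = 2445841/1704504 ≈ 1.4349)
q*a = (2445841/1704504)*(1/15) = 2445841/25567560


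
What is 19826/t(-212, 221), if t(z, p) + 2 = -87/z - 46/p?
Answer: -928887752/84229 ≈ -11028.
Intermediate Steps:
t(z, p) = -2 - 87/z - 46/p (t(z, p) = -2 + (-87/z - 46/p) = -2 - 87/z - 46/p)
19826/t(-212, 221) = 19826/(-2 - 87/(-212) - 46/221) = 19826/(-2 - 87*(-1/212) - 46*1/221) = 19826/(-2 + 87/212 - 46/221) = 19826/(-84229/46852) = 19826*(-46852/84229) = -928887752/84229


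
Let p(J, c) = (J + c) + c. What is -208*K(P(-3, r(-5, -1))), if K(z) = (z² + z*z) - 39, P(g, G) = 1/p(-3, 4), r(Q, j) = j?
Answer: 202384/25 ≈ 8095.4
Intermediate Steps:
p(J, c) = J + 2*c
P(g, G) = ⅕ (P(g, G) = 1/(-3 + 2*4) = 1/(-3 + 8) = 1/5 = ⅕)
K(z) = -39 + 2*z² (K(z) = (z² + z²) - 39 = 2*z² - 39 = -39 + 2*z²)
-208*K(P(-3, r(-5, -1))) = -208*(-39 + 2*(⅕)²) = -208*(-39 + 2*(1/25)) = -208*(-39 + 2/25) = -208*(-973/25) = 202384/25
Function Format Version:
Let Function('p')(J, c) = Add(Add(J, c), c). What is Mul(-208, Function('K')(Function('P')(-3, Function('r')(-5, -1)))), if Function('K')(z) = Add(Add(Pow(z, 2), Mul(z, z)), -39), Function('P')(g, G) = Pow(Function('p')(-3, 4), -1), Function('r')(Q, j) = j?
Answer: Rational(202384, 25) ≈ 8095.4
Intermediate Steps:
Function('p')(J, c) = Add(J, Mul(2, c))
Function('P')(g, G) = Rational(1, 5) (Function('P')(g, G) = Pow(Add(-3, Mul(2, 4)), -1) = Pow(Add(-3, 8), -1) = Pow(5, -1) = Rational(1, 5))
Function('K')(z) = Add(-39, Mul(2, Pow(z, 2))) (Function('K')(z) = Add(Add(Pow(z, 2), Pow(z, 2)), -39) = Add(Mul(2, Pow(z, 2)), -39) = Add(-39, Mul(2, Pow(z, 2))))
Mul(-208, Function('K')(Function('P')(-3, Function('r')(-5, -1)))) = Mul(-208, Add(-39, Mul(2, Pow(Rational(1, 5), 2)))) = Mul(-208, Add(-39, Mul(2, Rational(1, 25)))) = Mul(-208, Add(-39, Rational(2, 25))) = Mul(-208, Rational(-973, 25)) = Rational(202384, 25)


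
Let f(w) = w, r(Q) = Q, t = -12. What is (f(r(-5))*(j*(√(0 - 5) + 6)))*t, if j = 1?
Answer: 360 + 60*I*√5 ≈ 360.0 + 134.16*I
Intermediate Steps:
(f(r(-5))*(j*(√(0 - 5) + 6)))*t = -5*(√(0 - 5) + 6)*(-12) = -5*(√(-5) + 6)*(-12) = -5*(I*√5 + 6)*(-12) = -5*(6 + I*√5)*(-12) = (-30 - 5*I*√5)*(-12) = 360 + 60*I*√5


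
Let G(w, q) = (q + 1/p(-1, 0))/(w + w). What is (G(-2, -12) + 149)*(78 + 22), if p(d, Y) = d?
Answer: 15225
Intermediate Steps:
G(w, q) = (-1 + q)/(2*w) (G(w, q) = (q + 1/(-1))/(w + w) = (q - 1)/((2*w)) = (-1 + q)*(1/(2*w)) = (-1 + q)/(2*w))
(G(-2, -12) + 149)*(78 + 22) = ((½)*(-1 - 12)/(-2) + 149)*(78 + 22) = ((½)*(-½)*(-13) + 149)*100 = (13/4 + 149)*100 = (609/4)*100 = 15225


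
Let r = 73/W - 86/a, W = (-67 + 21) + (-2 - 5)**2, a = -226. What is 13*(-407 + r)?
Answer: -1684735/339 ≈ -4969.7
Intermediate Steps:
W = 3 (W = -46 + (-7)**2 = -46 + 49 = 3)
r = 8378/339 (r = 73/3 - 86/(-226) = 73*(1/3) - 86*(-1/226) = 73/3 + 43/113 = 8378/339 ≈ 24.714)
13*(-407 + r) = 13*(-407 + 8378/339) = 13*(-129595/339) = -1684735/339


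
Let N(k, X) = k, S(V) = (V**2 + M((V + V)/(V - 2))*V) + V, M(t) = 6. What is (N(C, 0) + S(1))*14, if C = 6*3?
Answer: 364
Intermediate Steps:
C = 18
S(V) = V**2 + 7*V (S(V) = (V**2 + 6*V) + V = V**2 + 7*V)
(N(C, 0) + S(1))*14 = (18 + 1*(7 + 1))*14 = (18 + 1*8)*14 = (18 + 8)*14 = 26*14 = 364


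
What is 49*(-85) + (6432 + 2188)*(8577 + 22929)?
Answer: 271577555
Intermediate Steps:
49*(-85) + (6432 + 2188)*(8577 + 22929) = -4165 + 8620*31506 = -4165 + 271581720 = 271577555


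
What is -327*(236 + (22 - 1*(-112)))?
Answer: -120990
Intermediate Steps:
-327*(236 + (22 - 1*(-112))) = -327*(236 + (22 + 112)) = -327*(236 + 134) = -327*370 = -120990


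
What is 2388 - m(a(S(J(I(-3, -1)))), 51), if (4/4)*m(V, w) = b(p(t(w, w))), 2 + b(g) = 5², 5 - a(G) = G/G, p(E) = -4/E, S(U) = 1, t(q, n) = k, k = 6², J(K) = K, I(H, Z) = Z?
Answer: 2365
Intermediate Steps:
k = 36
t(q, n) = 36
a(G) = 4 (a(G) = 5 - G/G = 5 - 1*1 = 5 - 1 = 4)
b(g) = 23 (b(g) = -2 + 5² = -2 + 25 = 23)
m(V, w) = 23
2388 - m(a(S(J(I(-3, -1)))), 51) = 2388 - 1*23 = 2388 - 23 = 2365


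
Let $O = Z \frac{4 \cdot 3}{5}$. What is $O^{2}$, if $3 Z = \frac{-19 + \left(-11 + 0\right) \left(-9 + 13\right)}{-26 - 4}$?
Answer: $\frac{1764}{625} \approx 2.8224$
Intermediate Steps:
$Z = \frac{7}{10}$ ($Z = \frac{\left(-19 + \left(-11 + 0\right) \left(-9 + 13\right)\right) \frac{1}{-26 - 4}}{3} = \frac{\left(-19 - 44\right) \frac{1}{-30}}{3} = \frac{\left(-19 - 44\right) \left(- \frac{1}{30}\right)}{3} = \frac{\left(-63\right) \left(- \frac{1}{30}\right)}{3} = \frac{1}{3} \cdot \frac{21}{10} = \frac{7}{10} \approx 0.7$)
$O = \frac{42}{25}$ ($O = \frac{7 \frac{4 \cdot 3}{5}}{10} = \frac{7 \cdot 12 \cdot \frac{1}{5}}{10} = \frac{7}{10} \cdot \frac{12}{5} = \frac{42}{25} \approx 1.68$)
$O^{2} = \left(\frac{42}{25}\right)^{2} = \frac{1764}{625}$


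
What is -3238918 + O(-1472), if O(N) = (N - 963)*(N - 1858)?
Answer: 4869632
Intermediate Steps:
O(N) = (-1858 + N)*(-963 + N) (O(N) = (-963 + N)*(-1858 + N) = (-1858 + N)*(-963 + N))
-3238918 + O(-1472) = -3238918 + (1789254 + (-1472)**2 - 2821*(-1472)) = -3238918 + (1789254 + 2166784 + 4152512) = -3238918 + 8108550 = 4869632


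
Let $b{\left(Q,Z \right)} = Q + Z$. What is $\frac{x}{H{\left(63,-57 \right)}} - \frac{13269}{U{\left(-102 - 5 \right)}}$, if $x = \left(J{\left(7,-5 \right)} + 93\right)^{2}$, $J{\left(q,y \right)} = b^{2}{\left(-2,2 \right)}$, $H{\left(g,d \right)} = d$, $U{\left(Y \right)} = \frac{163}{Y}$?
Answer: $\frac{26505948}{3097} \approx 8558.6$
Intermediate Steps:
$J{\left(q,y \right)} = 0$ ($J{\left(q,y \right)} = \left(-2 + 2\right)^{2} = 0^{2} = 0$)
$x = 8649$ ($x = \left(0 + 93\right)^{2} = 93^{2} = 8649$)
$\frac{x}{H{\left(63,-57 \right)}} - \frac{13269}{U{\left(-102 - 5 \right)}} = \frac{8649}{-57} - \frac{13269}{163 \frac{1}{-102 - 5}} = 8649 \left(- \frac{1}{57}\right) - \frac{13269}{163 \frac{1}{-107}} = - \frac{2883}{19} - \frac{13269}{163 \left(- \frac{1}{107}\right)} = - \frac{2883}{19} - \frac{13269}{- \frac{163}{107}} = - \frac{2883}{19} - - \frac{1419783}{163} = - \frac{2883}{19} + \frac{1419783}{163} = \frac{26505948}{3097}$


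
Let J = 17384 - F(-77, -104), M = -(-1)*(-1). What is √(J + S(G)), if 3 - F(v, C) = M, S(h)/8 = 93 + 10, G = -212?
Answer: 2*√4551 ≈ 134.92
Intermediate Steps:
M = -1 (M = -1*1 = -1)
S(h) = 824 (S(h) = 8*(93 + 10) = 8*103 = 824)
F(v, C) = 4 (F(v, C) = 3 - 1*(-1) = 3 + 1 = 4)
J = 17380 (J = 17384 - 1*4 = 17384 - 4 = 17380)
√(J + S(G)) = √(17380 + 824) = √18204 = 2*√4551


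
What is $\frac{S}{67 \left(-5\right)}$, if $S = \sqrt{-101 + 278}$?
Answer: $- \frac{\sqrt{177}}{335} \approx -0.039714$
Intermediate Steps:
$S = \sqrt{177} \approx 13.304$
$\frac{S}{67 \left(-5\right)} = \frac{\sqrt{177}}{67 \left(-5\right)} = \frac{\sqrt{177}}{-335} = \sqrt{177} \left(- \frac{1}{335}\right) = - \frac{\sqrt{177}}{335}$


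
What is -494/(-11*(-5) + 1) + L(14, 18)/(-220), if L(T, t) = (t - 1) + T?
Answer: -6901/770 ≈ -8.9623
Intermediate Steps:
L(T, t) = -1 + T + t (L(T, t) = (-1 + t) + T = -1 + T + t)
-494/(-11*(-5) + 1) + L(14, 18)/(-220) = -494/(-11*(-5) + 1) + (-1 + 14 + 18)/(-220) = -494/(55 + 1) + 31*(-1/220) = -494/56 - 31/220 = -494*1/56 - 31/220 = -247/28 - 31/220 = -6901/770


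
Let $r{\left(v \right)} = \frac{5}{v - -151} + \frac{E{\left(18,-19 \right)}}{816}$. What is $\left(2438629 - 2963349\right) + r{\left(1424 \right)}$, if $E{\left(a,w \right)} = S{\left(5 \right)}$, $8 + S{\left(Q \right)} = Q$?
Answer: $- \frac{44958009643}{85680} \approx -5.2472 \cdot 10^{5}$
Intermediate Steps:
$S{\left(Q \right)} = -8 + Q$
$E{\left(a,w \right)} = -3$ ($E{\left(a,w \right)} = -8 + 5 = -3$)
$r{\left(v \right)} = - \frac{1}{272} + \frac{5}{151 + v}$ ($r{\left(v \right)} = \frac{5}{v - -151} - \frac{3}{816} = \frac{5}{v + 151} - \frac{1}{272} = \frac{5}{151 + v} - \frac{1}{272} = - \frac{1}{272} + \frac{5}{151 + v}$)
$\left(2438629 - 2963349\right) + r{\left(1424 \right)} = \left(2438629 - 2963349\right) + \frac{1209 - 1424}{272 \left(151 + 1424\right)} = -524720 + \frac{1209 - 1424}{272 \cdot 1575} = -524720 + \frac{1}{272} \cdot \frac{1}{1575} \left(-215\right) = -524720 - \frac{43}{85680} = - \frac{44958009643}{85680}$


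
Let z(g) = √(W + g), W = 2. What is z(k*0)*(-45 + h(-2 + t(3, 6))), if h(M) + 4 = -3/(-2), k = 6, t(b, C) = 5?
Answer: -95*√2/2 ≈ -67.175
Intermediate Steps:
h(M) = -5/2 (h(M) = -4 - 3/(-2) = -4 - 3*(-½) = -4 + 3/2 = -5/2)
z(g) = √(2 + g)
z(k*0)*(-45 + h(-2 + t(3, 6))) = √(2 + 6*0)*(-45 - 5/2) = √(2 + 0)*(-95/2) = √2*(-95/2) = -95*√2/2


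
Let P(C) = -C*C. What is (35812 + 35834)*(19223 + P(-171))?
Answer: -717749628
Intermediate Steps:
P(C) = -C**2
(35812 + 35834)*(19223 + P(-171)) = (35812 + 35834)*(19223 - 1*(-171)**2) = 71646*(19223 - 1*29241) = 71646*(19223 - 29241) = 71646*(-10018) = -717749628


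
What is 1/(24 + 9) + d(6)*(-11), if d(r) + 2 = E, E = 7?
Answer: -1814/33 ≈ -54.970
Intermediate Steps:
d(r) = 5 (d(r) = -2 + 7 = 5)
1/(24 + 9) + d(6)*(-11) = 1/(24 + 9) + 5*(-11) = 1/33 - 55 = -1814/33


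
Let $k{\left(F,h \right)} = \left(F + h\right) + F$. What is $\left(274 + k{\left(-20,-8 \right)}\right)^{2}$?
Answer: $51076$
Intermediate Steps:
$k{\left(F,h \right)} = h + 2 F$
$\left(274 + k{\left(-20,-8 \right)}\right)^{2} = \left(274 + \left(-8 + 2 \left(-20\right)\right)\right)^{2} = \left(274 - 48\right)^{2} = 226^{2} = 51076$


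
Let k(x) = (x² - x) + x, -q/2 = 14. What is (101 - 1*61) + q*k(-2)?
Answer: -72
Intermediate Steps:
q = -28 (q = -2*14 = -28)
k(x) = x²
(101 - 1*61) + q*k(-2) = (101 - 1*61) - 28*(-2)² = (101 - 61) - 28*4 = 40 - 112 = -72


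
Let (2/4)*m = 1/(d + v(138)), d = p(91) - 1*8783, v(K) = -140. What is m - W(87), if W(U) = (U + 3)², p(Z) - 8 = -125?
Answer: -36612001/4520 ≈ -8100.0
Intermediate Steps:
p(Z) = -117 (p(Z) = 8 - 125 = -117)
d = -8900 (d = -117 - 1*8783 = -117 - 8783 = -8900)
W(U) = (3 + U)²
m = -1/4520 (m = 2/(-8900 - 140) = 2/(-9040) = 2*(-1/9040) = -1/4520 ≈ -0.00022124)
m - W(87) = -1/4520 - (3 + 87)² = -1/4520 - 1*90² = -1/4520 - 1*8100 = -1/4520 - 8100 = -36612001/4520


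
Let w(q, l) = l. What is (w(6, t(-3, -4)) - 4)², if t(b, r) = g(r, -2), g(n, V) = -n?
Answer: 0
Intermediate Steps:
t(b, r) = -r
(w(6, t(-3, -4)) - 4)² = (-1*(-4) - 4)² = (4 - 4)² = 0² = 0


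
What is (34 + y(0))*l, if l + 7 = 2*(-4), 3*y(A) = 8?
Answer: -550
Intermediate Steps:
y(A) = 8/3 (y(A) = (⅓)*8 = 8/3)
l = -15 (l = -7 + 2*(-4) = -7 - 8 = -15)
(34 + y(0))*l = (34 + 8/3)*(-15) = (110/3)*(-15) = -550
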